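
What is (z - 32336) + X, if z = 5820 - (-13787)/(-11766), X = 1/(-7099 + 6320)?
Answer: -243048824263/9165714 ≈ -26517.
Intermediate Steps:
X = -1/779 (X = 1/(-779) = -1/779 ≈ -0.0012837)
z = 68464333/11766 (z = 5820 - (-13787)*(-1)/11766 = 5820 - 1*13787/11766 = 5820 - 13787/11766 = 68464333/11766 ≈ 5818.8)
(z - 32336) + X = (68464333/11766 - 32336) - 1/779 = -312001043/11766 - 1/779 = -243048824263/9165714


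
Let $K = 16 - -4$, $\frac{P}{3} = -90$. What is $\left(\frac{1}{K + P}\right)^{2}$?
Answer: $\frac{1}{62500} \approx 1.6 \cdot 10^{-5}$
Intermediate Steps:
$P = -270$ ($P = 3 \left(-90\right) = -270$)
$K = 20$ ($K = 16 + 4 = 20$)
$\left(\frac{1}{K + P}\right)^{2} = \left(\frac{1}{20 - 270}\right)^{2} = \left(\frac{1}{-250}\right)^{2} = \left(- \frac{1}{250}\right)^{2} = \frac{1}{62500}$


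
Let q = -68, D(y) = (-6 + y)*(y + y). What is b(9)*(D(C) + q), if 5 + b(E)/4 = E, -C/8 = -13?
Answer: 325056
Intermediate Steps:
C = 104 (C = -8*(-13) = 104)
D(y) = 2*y*(-6 + y) (D(y) = (-6 + y)*(2*y) = 2*y*(-6 + y))
b(E) = -20 + 4*E
b(9)*(D(C) + q) = (-20 + 4*9)*(2*104*(-6 + 104) - 68) = (-20 + 36)*(2*104*98 - 68) = 16*(20384 - 68) = 16*20316 = 325056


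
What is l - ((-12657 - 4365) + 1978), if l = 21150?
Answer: 36194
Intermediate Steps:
l - ((-12657 - 4365) + 1978) = 21150 - ((-12657 - 4365) + 1978) = 21150 - (-17022 + 1978) = 21150 - 1*(-15044) = 21150 + 15044 = 36194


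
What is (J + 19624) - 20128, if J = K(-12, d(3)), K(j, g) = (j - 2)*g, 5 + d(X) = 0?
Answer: -434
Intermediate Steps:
d(X) = -5 (d(X) = -5 + 0 = -5)
K(j, g) = g*(-2 + j) (K(j, g) = (-2 + j)*g = g*(-2 + j))
J = 70 (J = -5*(-2 - 12) = -5*(-14) = 70)
(J + 19624) - 20128 = (70 + 19624) - 20128 = 19694 - 20128 = -434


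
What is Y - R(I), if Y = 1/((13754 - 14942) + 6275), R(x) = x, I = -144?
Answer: 732529/5087 ≈ 144.00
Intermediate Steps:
Y = 1/5087 (Y = 1/(-1188 + 6275) = 1/5087 ≈ 0.00019658)
Y - R(I) = 1/5087 - 1*(-144) = 1/5087 + 144 = 732529/5087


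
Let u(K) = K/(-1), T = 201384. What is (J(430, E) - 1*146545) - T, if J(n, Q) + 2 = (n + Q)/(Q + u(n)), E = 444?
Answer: -2435080/7 ≈ -3.4787e+5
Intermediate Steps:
u(K) = -K (u(K) = K*(-1) = -K)
J(n, Q) = -2 + (Q + n)/(Q - n) (J(n, Q) = -2 + (n + Q)/(Q - n) = -2 + (Q + n)/(Q - n))
(J(430, E) - 1*146545) - T = ((-1*444 + 3*430)/(444 - 1*430) - 1*146545) - 1*201384 = ((-444 + 1290)/(444 - 430) - 146545) - 201384 = (846/14 - 146545) - 201384 = ((1/14)*846 - 146545) - 201384 = (423/7 - 146545) - 201384 = -1025392/7 - 201384 = -2435080/7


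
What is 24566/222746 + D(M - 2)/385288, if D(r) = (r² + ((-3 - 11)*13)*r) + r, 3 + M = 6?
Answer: 1178111341/10727670106 ≈ 0.10982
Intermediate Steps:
M = 3 (M = -3 + 6 = 3)
D(r) = r² - 181*r (D(r) = (r² + (-14*13)*r) + r = (r² - 182*r) + r = r² - 181*r)
24566/222746 + D(M - 2)/385288 = 24566/222746 + ((3 - 2)*(-181 + (3 - 2)))/385288 = 24566*(1/222746) + (1*(-181 + 1))*(1/385288) = 12283/111373 + (1*(-180))*(1/385288) = 12283/111373 - 180*1/385288 = 12283/111373 - 45/96322 = 1178111341/10727670106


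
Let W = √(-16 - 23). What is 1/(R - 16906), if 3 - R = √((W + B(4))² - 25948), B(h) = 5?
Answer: -1/(16903 + √2*√(-12981 + 5*I*√39)) ≈ -5.9155e-5 + 5.6389e-7*I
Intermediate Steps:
W = I*√39 (W = √(-39) = I*√39 ≈ 6.245*I)
R = 3 - √(-25948 + (5 + I*√39)²) (R = 3 - √((I*√39 + 5)² - 25948) = 3 - √((5 + I*√39)² - 25948) = 3 - √(-25948 + (5 + I*√39)²) ≈ 2.8062 - 161.13*I)
1/(R - 16906) = 1/((3 - √(-25962 + 10*I*√39)) - 16906) = 1/(-16903 - √(-25962 + 10*I*√39))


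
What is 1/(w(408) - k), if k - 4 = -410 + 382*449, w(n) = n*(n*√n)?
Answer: 21389/1409563513528 + 5202*√102/176195439191 ≈ 3.1335e-7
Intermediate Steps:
w(n) = n^(5/2) (w(n) = n*n^(3/2) = n^(5/2))
k = 171112 (k = 4 + (-410 + 382*449) = 4 + (-410 + 171518) = 4 + 171108 = 171112)
1/(w(408) - k) = 1/(408^(5/2) - 1*171112) = 1/(332928*√102 - 171112) = 1/(-171112 + 332928*√102)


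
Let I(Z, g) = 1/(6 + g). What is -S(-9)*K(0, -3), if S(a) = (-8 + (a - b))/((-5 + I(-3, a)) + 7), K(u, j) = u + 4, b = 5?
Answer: 264/5 ≈ 52.800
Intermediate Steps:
K(u, j) = 4 + u
S(a) = (-13 + a)/(2 + 1/(6 + a)) (S(a) = (-8 + (a - 1*5))/((-5 + 1/(6 + a)) + 7) = (-8 + (a - 5))/(2 + 1/(6 + a)) = (-8 + (-5 + a))/(2 + 1/(6 + a)) = (-13 + a)/(2 + 1/(6 + a)))
-S(-9)*K(0, -3) = -(-13 - 9)*(6 - 9)/(13 + 2*(-9))*(4 + 0) = --22*(-3)/(13 - 18)*4 = --22*(-3)/(-5)*4 = -(-⅕*(-22)*(-3))*4 = -(-66)*4/5 = -1*(-264/5) = 264/5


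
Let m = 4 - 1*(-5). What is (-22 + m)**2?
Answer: 169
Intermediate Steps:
m = 9 (m = 4 + 5 = 9)
(-22 + m)**2 = (-22 + 9)**2 = (-13)**2 = 169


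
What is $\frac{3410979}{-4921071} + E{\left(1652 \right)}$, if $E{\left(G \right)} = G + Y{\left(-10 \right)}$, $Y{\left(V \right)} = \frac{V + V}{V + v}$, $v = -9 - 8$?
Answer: $\frac{73168591957}{44289639} \approx 1652.0$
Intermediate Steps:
$v = -17$
$Y{\left(V \right)} = \frac{2 V}{-17 + V}$ ($Y{\left(V \right)} = \frac{V + V}{V - 17} = \frac{2 V}{-17 + V}$)
$E{\left(G \right)} = \frac{20}{27} + G$ ($E{\left(G \right)} = G + 2 \left(-10\right) \frac{1}{-17 - 10} = G + 2 \left(-10\right) \frac{1}{-27} = G + 2 \left(-10\right) \left(- \frac{1}{27}\right) = G + \frac{20}{27} = \frac{20}{27} + G$)
$\frac{3410979}{-4921071} + E{\left(1652 \right)} = \frac{3410979}{-4921071} + \left(\frac{20}{27} + 1652\right) = 3410979 \left(- \frac{1}{4921071}\right) + \frac{44624}{27} = - \frac{1136993}{1640357} + \frac{44624}{27} = \frac{73168591957}{44289639}$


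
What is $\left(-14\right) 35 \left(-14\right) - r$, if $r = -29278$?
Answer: $36138$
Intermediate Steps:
$\left(-14\right) 35 \left(-14\right) - r = \left(-14\right) 35 \left(-14\right) - -29278 = \left(-490\right) \left(-14\right) + 29278 = 6860 + 29278 = 36138$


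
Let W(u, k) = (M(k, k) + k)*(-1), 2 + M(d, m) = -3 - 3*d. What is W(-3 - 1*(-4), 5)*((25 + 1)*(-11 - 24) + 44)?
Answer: -12990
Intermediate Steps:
M(d, m) = -5 - 3*d (M(d, m) = -2 + (-3 - 3*d) = -5 - 3*d)
W(u, k) = 5 + 2*k (W(u, k) = ((-5 - 3*k) + k)*(-1) = (-5 - 2*k)*(-1) = 5 + 2*k)
W(-3 - 1*(-4), 5)*((25 + 1)*(-11 - 24) + 44) = (5 + 2*5)*((25 + 1)*(-11 - 24) + 44) = (5 + 10)*(26*(-35) + 44) = 15*(-910 + 44) = 15*(-866) = -12990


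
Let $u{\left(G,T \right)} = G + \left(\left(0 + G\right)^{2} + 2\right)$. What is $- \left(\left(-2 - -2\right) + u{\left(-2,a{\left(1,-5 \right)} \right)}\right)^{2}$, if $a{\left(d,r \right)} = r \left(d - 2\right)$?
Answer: $-16$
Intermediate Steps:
$a{\left(d,r \right)} = r \left(-2 + d\right)$
$u{\left(G,T \right)} = 2 + G + G^{2}$ ($u{\left(G,T \right)} = G + \left(G^{2} + 2\right) = G + \left(2 + G^{2}\right) = 2 + G + G^{2}$)
$- \left(\left(-2 - -2\right) + u{\left(-2,a{\left(1,-5 \right)} \right)}\right)^{2} = - \left(\left(-2 - -2\right) + \left(2 - 2 + \left(-2\right)^{2}\right)\right)^{2} = - \left(\left(-2 + 2\right) + \left(2 - 2 + 4\right)\right)^{2} = - \left(0 + 4\right)^{2} = - 4^{2} = \left(-1\right) 16 = -16$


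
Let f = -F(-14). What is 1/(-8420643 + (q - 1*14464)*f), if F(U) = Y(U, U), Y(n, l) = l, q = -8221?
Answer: -1/8738233 ≈ -1.1444e-7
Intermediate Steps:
F(U) = U
f = 14 (f = -1*(-14) = 14)
1/(-8420643 + (q - 1*14464)*f) = 1/(-8420643 + (-8221 - 1*14464)*14) = 1/(-8420643 + (-8221 - 14464)*14) = 1/(-8420643 - 22685*14) = 1/(-8420643 - 317590) = 1/(-8738233) = -1/8738233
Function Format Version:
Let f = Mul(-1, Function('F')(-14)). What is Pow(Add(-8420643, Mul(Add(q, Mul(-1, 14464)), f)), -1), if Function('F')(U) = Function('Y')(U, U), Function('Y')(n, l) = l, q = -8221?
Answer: Rational(-1, 8738233) ≈ -1.1444e-7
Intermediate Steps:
Function('F')(U) = U
f = 14 (f = Mul(-1, -14) = 14)
Pow(Add(-8420643, Mul(Add(q, Mul(-1, 14464)), f)), -1) = Pow(Add(-8420643, Mul(Add(-8221, Mul(-1, 14464)), 14)), -1) = Pow(Add(-8420643, Mul(Add(-8221, -14464), 14)), -1) = Pow(Add(-8420643, Mul(-22685, 14)), -1) = Pow(Add(-8420643, -317590), -1) = Pow(-8738233, -1) = Rational(-1, 8738233)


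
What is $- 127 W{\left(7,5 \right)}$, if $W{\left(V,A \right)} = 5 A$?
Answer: $-3175$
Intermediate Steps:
$- 127 W{\left(7,5 \right)} = - 127 \cdot 5 \cdot 5 = \left(-127\right) 25 = -3175$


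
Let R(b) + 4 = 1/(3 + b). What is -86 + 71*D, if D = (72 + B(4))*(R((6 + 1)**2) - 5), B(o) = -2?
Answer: -1162731/26 ≈ -44720.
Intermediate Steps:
R(b) = -4 + 1/(3 + b)
D = -16345/26 (D = (72 - 2)*((-11 - 4*(6 + 1)**2)/(3 + (6 + 1)**2) - 5) = 70*((-11 - 4*7**2)/(3 + 7**2) - 5) = 70*((-11 - 4*49)/(3 + 49) - 5) = 70*((-11 - 196)/52 - 5) = 70*((1/52)*(-207) - 5) = 70*(-207/52 - 5) = 70*(-467/52) = -16345/26 ≈ -628.65)
-86 + 71*D = -86 + 71*(-16345/26) = -86 - 1160495/26 = -1162731/26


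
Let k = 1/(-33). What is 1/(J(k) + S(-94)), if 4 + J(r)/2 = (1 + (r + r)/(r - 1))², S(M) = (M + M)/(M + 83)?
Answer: 3179/36028 ≈ 0.088237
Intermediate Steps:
S(M) = 2*M/(83 + M) (S(M) = (2*M)/(83 + M) = 2*M/(83 + M))
k = -1/33 ≈ -0.030303
J(r) = -8 + 2*(1 + 2*r/(-1 + r))² (J(r) = -8 + 2*(1 + (r + r)/(r - 1))² = -8 + 2*(1 + (2*r)/(-1 + r))² = -8 + 2*(1 + 2*r/(-1 + r))²)
1/(J(k) + S(-94)) = 1/(2*(-3 + 2*(-1/33) + 5*(-1/33)²)/(1 + (-1/33)² - 2*(-1/33)) + 2*(-94)/(83 - 94)) = 1/(2*(-3 - 2/33 + 5*(1/1089))/(1 + 1/1089 + 2/33) + 2*(-94)/(-11)) = 1/(2*(-3 - 2/33 + 5/1089)/(1156/1089) + 2*(-94)*(-1/11)) = 1/(2*(1089/1156)*(-3328/1089) + 188/11) = 1/(-1664/289 + 188/11) = 1/(36028/3179) = 3179/36028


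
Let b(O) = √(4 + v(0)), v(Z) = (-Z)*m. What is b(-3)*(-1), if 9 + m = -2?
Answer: -2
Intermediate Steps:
m = -11 (m = -9 - 2 = -11)
v(Z) = 11*Z (v(Z) = -Z*(-11) = 11*Z)
b(O) = 2 (b(O) = √(4 + 11*0) = √(4 + 0) = √4 = 2)
b(-3)*(-1) = 2*(-1) = -2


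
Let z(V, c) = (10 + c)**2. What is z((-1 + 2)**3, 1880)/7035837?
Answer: 1190700/2345279 ≈ 0.50770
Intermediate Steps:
z((-1 + 2)**3, 1880)/7035837 = (10 + 1880)**2/7035837 = 1890**2*(1/7035837) = 3572100*(1/7035837) = 1190700/2345279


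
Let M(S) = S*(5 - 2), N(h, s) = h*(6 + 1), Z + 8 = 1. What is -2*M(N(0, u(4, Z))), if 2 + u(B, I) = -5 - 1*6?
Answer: 0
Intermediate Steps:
Z = -7 (Z = -8 + 1 = -7)
u(B, I) = -13 (u(B, I) = -2 + (-5 - 1*6) = -2 + (-5 - 6) = -2 - 11 = -13)
N(h, s) = 7*h (N(h, s) = h*7 = 7*h)
M(S) = 3*S (M(S) = S*3 = 3*S)
-2*M(N(0, u(4, Z))) = -6*7*0 = -6*0 = -2*0 = 0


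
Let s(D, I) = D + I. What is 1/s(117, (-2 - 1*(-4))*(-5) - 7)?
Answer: 1/100 ≈ 0.010000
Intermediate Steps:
1/s(117, (-2 - 1*(-4))*(-5) - 7) = 1/(117 + ((-2 - 1*(-4))*(-5) - 7)) = 1/(117 + ((-2 + 4)*(-5) - 7)) = 1/(117 + (2*(-5) - 7)) = 1/(117 + (-10 - 7)) = 1/(117 - 17) = 1/100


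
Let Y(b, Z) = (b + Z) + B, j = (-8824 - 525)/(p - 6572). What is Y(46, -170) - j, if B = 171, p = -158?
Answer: 306961/6730 ≈ 45.611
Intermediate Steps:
j = 9349/6730 (j = (-8824 - 525)/(-158 - 6572) = -9349/(-6730) = -9349*(-1/6730) = 9349/6730 ≈ 1.3892)
Y(b, Z) = 171 + Z + b (Y(b, Z) = (b + Z) + 171 = (Z + b) + 171 = 171 + Z + b)
Y(46, -170) - j = (171 - 170 + 46) - 1*9349/6730 = 47 - 9349/6730 = 306961/6730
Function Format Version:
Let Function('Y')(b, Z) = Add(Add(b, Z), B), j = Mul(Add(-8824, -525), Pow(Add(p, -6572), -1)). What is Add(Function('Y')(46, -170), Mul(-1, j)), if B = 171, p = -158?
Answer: Rational(306961, 6730) ≈ 45.611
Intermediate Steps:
j = Rational(9349, 6730) (j = Mul(Add(-8824, -525), Pow(Add(-158, -6572), -1)) = Mul(-9349, Pow(-6730, -1)) = Mul(-9349, Rational(-1, 6730)) = Rational(9349, 6730) ≈ 1.3892)
Function('Y')(b, Z) = Add(171, Z, b) (Function('Y')(b, Z) = Add(Add(b, Z), 171) = Add(Add(Z, b), 171) = Add(171, Z, b))
Add(Function('Y')(46, -170), Mul(-1, j)) = Add(Add(171, -170, 46), Mul(-1, Rational(9349, 6730))) = Add(47, Rational(-9349, 6730)) = Rational(306961, 6730)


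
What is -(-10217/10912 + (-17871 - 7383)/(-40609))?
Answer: 139330505/443125408 ≈ 0.31443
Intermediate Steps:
-(-10217/10912 + (-17871 - 7383)/(-40609)) = -(-10217*1/10912 - 25254*(-1/40609)) = -(-10217/10912 + 25254/40609) = -1*(-139330505/443125408) = 139330505/443125408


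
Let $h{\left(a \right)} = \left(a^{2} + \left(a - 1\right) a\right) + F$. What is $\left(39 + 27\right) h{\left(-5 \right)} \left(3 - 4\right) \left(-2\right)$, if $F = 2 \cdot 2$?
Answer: $7788$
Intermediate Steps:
$F = 4$
$h{\left(a \right)} = 4 + a^{2} + a \left(-1 + a\right)$ ($h{\left(a \right)} = \left(a^{2} + \left(a - 1\right) a\right) + 4 = \left(a^{2} + \left(-1 + a\right) a\right) + 4 = \left(a^{2} + a \left(-1 + a\right)\right) + 4 = 4 + a^{2} + a \left(-1 + a\right)$)
$\left(39 + 27\right) h{\left(-5 \right)} \left(3 - 4\right) \left(-2\right) = \left(39 + 27\right) \left(4 - -5 + 2 \left(-5\right)^{2}\right) \left(3 - 4\right) \left(-2\right) = 66 \left(4 + 5 + 2 \cdot 25\right) \left(\left(-1\right) \left(-2\right)\right) = 66 \left(4 + 5 + 50\right) 2 = 66 \cdot 59 \cdot 2 = 3894 \cdot 2 = 7788$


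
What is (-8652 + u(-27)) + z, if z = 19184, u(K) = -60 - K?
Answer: 10499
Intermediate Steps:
(-8652 + u(-27)) + z = (-8652 + (-60 - 1*(-27))) + 19184 = (-8652 + (-60 + 27)) + 19184 = (-8652 - 33) + 19184 = -8685 + 19184 = 10499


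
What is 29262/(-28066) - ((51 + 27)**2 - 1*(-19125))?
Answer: -353772528/14033 ≈ -25210.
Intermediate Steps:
29262/(-28066) - ((51 + 27)**2 - 1*(-19125)) = 29262*(-1/28066) - (78**2 + 19125) = -14631/14033 - (6084 + 19125) = -14631/14033 - 1*25209 = -14631/14033 - 25209 = -353772528/14033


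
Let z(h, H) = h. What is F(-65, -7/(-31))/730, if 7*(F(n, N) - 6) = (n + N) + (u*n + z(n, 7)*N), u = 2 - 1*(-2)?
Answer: -9221/158410 ≈ -0.058210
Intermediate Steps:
u = 4 (u = 2 + 2 = 4)
F(n, N) = 6 + N/7 + 5*n/7 + N*n/7 (F(n, N) = 6 + ((n + N) + (4*n + n*N))/7 = 6 + ((N + n) + (4*n + N*n))/7 = 6 + (N + 5*n + N*n)/7 = 6 + (N/7 + 5*n/7 + N*n/7) = 6 + N/7 + 5*n/7 + N*n/7)
F(-65, -7/(-31))/730 = (6 + (-7/(-31))/7 + (5/7)*(-65) + (1/7)*(-7/(-31))*(-65))/730 = (6 + (-7*(-1/31))/7 - 325/7 + (1/7)*(-7*(-1/31))*(-65))*(1/730) = (6 + (1/7)*(7/31) - 325/7 + (1/7)*(7/31)*(-65))*(1/730) = (6 + 1/31 - 325/7 - 65/31)*(1/730) = -9221/217*1/730 = -9221/158410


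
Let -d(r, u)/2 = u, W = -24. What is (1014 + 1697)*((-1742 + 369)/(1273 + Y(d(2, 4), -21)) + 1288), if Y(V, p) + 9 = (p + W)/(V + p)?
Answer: 128043433481/36701 ≈ 3.4888e+6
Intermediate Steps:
d(r, u) = -2*u
Y(V, p) = -9 + (-24 + p)/(V + p) (Y(V, p) = -9 + (p - 24)/(V + p) = -9 + (-24 + p)/(V + p))
(1014 + 1697)*((-1742 + 369)/(1273 + Y(d(2, 4), -21)) + 1288) = (1014 + 1697)*((-1742 + 369)/(1273 + (-24 - (-18)*4 - 8*(-21))/(-2*4 - 21)) + 1288) = 2711*(-1373/(1273 + (-24 - 9*(-8) + 168)/(-8 - 21)) + 1288) = 2711*(-1373/(1273 + (-24 + 72 + 168)/(-29)) + 1288) = 2711*(-1373/(1273 - 1/29*216) + 1288) = 2711*(-1373/(1273 - 216/29) + 1288) = 2711*(-1373/36701/29 + 1288) = 2711*(-1373*29/36701 + 1288) = 2711*(-39817/36701 + 1288) = 2711*(47231071/36701) = 128043433481/36701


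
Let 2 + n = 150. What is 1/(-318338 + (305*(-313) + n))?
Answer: -1/413655 ≈ -2.4175e-6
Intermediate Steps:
n = 148 (n = -2 + 150 = 148)
1/(-318338 + (305*(-313) + n)) = 1/(-318338 + (305*(-313) + 148)) = 1/(-318338 + (-95465 + 148)) = 1/(-318338 - 95317) = 1/(-413655) = -1/413655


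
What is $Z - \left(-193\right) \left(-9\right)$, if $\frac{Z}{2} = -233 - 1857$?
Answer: $-5917$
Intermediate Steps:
$Z = -4180$ ($Z = 2 \left(-233 - 1857\right) = 2 \left(-2090\right) = -4180$)
$Z - \left(-193\right) \left(-9\right) = -4180 - \left(-193\right) \left(-9\right) = -4180 - 1737 = -5917$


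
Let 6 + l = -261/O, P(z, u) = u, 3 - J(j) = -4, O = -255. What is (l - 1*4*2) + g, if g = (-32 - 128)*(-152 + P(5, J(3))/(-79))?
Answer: 163316863/6715 ≈ 24321.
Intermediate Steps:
J(j) = 7 (J(j) = 3 - 1*(-4) = 3 + 4 = 7)
l = -423/85 (l = -6 - 261/(-255) = -6 - 261*(-1/255) = -6 + 87/85 = -423/85 ≈ -4.9765)
g = 1922400/79 (g = (-32 - 128)*(-152 + 7/(-79)) = -160*(-152 + 7*(-1/79)) = -160*(-152 - 7/79) = -160*(-12015/79) = 1922400/79 ≈ 24334.)
(l - 1*4*2) + g = (-423/85 - 1*4*2) + 1922400/79 = (-423/85 - 4*2) + 1922400/79 = (-423/85 - 8) + 1922400/79 = -1103/85 + 1922400/79 = 163316863/6715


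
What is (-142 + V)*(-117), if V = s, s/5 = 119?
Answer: -53001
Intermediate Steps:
s = 595 (s = 5*119 = 595)
V = 595
(-142 + V)*(-117) = (-142 + 595)*(-117) = 453*(-117) = -53001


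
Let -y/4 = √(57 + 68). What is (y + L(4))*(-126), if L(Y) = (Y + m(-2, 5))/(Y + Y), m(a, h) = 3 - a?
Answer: -567/4 + 2520*√5 ≈ 5493.1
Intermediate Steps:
L(Y) = (5 + Y)/(2*Y) (L(Y) = (Y + (3 - 1*(-2)))/(Y + Y) = (Y + (3 + 2))/((2*Y)) = (Y + 5)*(1/(2*Y)) = (5 + Y)*(1/(2*Y)) = (5 + Y)/(2*Y))
y = -20*√5 (y = -4*√(57 + 68) = -20*√5 ≈ -44.721)
(y + L(4))*(-126) = (-20*√5 + (½)*(5 + 4)/4)*(-126) = (-20*√5 + (½)*(¼)*9)*(-126) = (-20*√5 + 9/8)*(-126) = (9/8 - 20*√5)*(-126) = -567/4 + 2520*√5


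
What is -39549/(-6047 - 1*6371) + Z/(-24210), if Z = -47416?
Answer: 773146589/150319890 ≈ 5.1433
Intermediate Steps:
-39549/(-6047 - 1*6371) + Z/(-24210) = -39549/(-6047 - 1*6371) - 47416/(-24210) = -39549/(-6047 - 6371) - 47416*(-1/24210) = -39549/(-12418) + 23708/12105 = -39549*(-1/12418) + 23708/12105 = 39549/12418 + 23708/12105 = 773146589/150319890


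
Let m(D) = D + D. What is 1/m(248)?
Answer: 1/496 ≈ 0.0020161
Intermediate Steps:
m(D) = 2*D
1/m(248) = 1/(2*248) = 1/496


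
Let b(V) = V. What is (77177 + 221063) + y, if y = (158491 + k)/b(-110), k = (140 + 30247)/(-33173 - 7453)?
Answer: 442117993807/1489620 ≈ 2.9680e+5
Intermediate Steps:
k = -10129/13542 (k = 30387/(-40626) = 30387*(-1/40626) = -10129/13542 ≈ -0.74797)
y = -2146274993/1489620 (y = (158491 - 10129/13542)/(-110) = (2146274993/13542)*(-1/110) = -2146274993/1489620 ≈ -1440.8)
(77177 + 221063) + y = (77177 + 221063) - 2146274993/1489620 = 298240 - 2146274993/1489620 = 442117993807/1489620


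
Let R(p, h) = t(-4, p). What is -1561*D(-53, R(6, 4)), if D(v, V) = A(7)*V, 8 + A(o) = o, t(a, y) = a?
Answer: -6244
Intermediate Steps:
R(p, h) = -4
A(o) = -8 + o
D(v, V) = -V (D(v, V) = (-8 + 7)*V = -V)
-1561*D(-53, R(6, 4)) = -(-1561)*(-4) = -1561*4 = -6244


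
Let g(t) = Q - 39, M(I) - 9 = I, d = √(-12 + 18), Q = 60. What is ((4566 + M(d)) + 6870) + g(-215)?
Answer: 11466 + √6 ≈ 11468.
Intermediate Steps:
d = √6 ≈ 2.4495
M(I) = 9 + I
g(t) = 21 (g(t) = 60 - 39 = 21)
((4566 + M(d)) + 6870) + g(-215) = ((4566 + (9 + √6)) + 6870) + 21 = ((4575 + √6) + 6870) + 21 = (11445 + √6) + 21 = 11466 + √6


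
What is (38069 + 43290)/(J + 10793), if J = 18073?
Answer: 81359/28866 ≈ 2.8185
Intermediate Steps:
(38069 + 43290)/(J + 10793) = (38069 + 43290)/(18073 + 10793) = 81359/28866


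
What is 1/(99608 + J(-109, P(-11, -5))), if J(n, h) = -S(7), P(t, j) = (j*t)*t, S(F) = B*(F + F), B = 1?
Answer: 1/99594 ≈ 1.0041e-5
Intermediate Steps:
S(F) = 2*F (S(F) = 1*(F + F) = 1*(2*F) = 2*F)
P(t, j) = j*t**2
J(n, h) = -14 (J(n, h) = -2*7 = -1*14 = -14)
1/(99608 + J(-109, P(-11, -5))) = 1/(99608 - 14) = 1/99594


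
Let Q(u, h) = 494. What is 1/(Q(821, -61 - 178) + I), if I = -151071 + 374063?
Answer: 1/223486 ≈ 4.4746e-6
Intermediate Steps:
I = 222992
1/(Q(821, -61 - 178) + I) = 1/(494 + 222992) = 1/223486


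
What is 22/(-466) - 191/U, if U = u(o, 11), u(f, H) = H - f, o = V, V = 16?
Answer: 44448/1165 ≈ 38.153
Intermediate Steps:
o = 16
U = -5 (U = 11 - 1*16 = 11 - 16 = -5)
22/(-466) - 191/U = 22/(-466) - 191/(-5) = 22*(-1/466) - 191*(-1/5) = -11/233 + 191/5 = 44448/1165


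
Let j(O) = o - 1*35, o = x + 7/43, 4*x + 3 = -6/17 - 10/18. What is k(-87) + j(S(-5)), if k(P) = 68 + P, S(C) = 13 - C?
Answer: -721247/13158 ≈ -54.814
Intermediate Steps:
x = -299/306 (x = -3/4 + (-6/17 - 10/18)/4 = -3/4 + (-6*1/17 - 10*1/18)/4 = -3/4 + (-6/17 - 5/9)/4 = -3/4 + (1/4)*(-139/153) = -3/4 - 139/612 = -299/306 ≈ -0.97712)
o = -10715/13158 (o = -299/306 + 7/43 = -10715/13158 ≈ -0.81433)
j(O) = -471245/13158 (j(O) = -10715/13158 - 1*35 = -10715/13158 - 35 = -471245/13158)
k(-87) + j(S(-5)) = (68 - 87) - 471245/13158 = -19 - 471245/13158 = -721247/13158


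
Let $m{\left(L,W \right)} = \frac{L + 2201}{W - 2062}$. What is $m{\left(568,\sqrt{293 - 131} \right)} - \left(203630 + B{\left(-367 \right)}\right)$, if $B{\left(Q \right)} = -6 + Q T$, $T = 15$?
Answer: $- \frac{421172347918}{2125841} - \frac{24921 \sqrt{2}}{4251682} \approx -1.9812 \cdot 10^{5}$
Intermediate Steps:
$m{\left(L,W \right)} = \frac{2201 + L}{-2062 + W}$
$B{\left(Q \right)} = -6 + 15 Q$ ($B{\left(Q \right)} = -6 + Q 15 = -6 + 15 Q$)
$m{\left(568,\sqrt{293 - 131} \right)} - \left(203630 + B{\left(-367 \right)}\right) = \frac{2201 + 568}{-2062 + \sqrt{293 - 131}} - \left(203630 + \left(-6 + 15 \left(-367\right)\right)\right) = \frac{1}{-2062 + \sqrt{162}} \cdot 2769 - \left(203630 - 5511\right) = \frac{1}{-2062 + 9 \sqrt{2}} \cdot 2769 - \left(203630 - 5511\right) = \frac{2769}{-2062 + 9 \sqrt{2}} - 198119 = -198119 + \frac{2769}{-2062 + 9 \sqrt{2}}$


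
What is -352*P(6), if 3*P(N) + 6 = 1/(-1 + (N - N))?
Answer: 2464/3 ≈ 821.33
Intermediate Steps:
P(N) = -7/3 (P(N) = -2 + 1/(3*(-1 + (N - N))) = -2 + 1/(3*(-1 + 0)) = -2 + (⅓)/(-1) = -2 + (⅓)*(-1) = -2 - ⅓ = -7/3)
-352*P(6) = -352*(-7/3) = 2464/3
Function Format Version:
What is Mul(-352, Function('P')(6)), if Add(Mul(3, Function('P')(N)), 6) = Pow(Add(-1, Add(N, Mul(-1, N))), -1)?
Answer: Rational(2464, 3) ≈ 821.33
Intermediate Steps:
Function('P')(N) = Rational(-7, 3) (Function('P')(N) = Add(-2, Mul(Rational(1, 3), Pow(Add(-1, Add(N, Mul(-1, N))), -1))) = Add(-2, Mul(Rational(1, 3), Pow(Add(-1, 0), -1))) = Add(-2, Mul(Rational(1, 3), Pow(-1, -1))) = Add(-2, Mul(Rational(1, 3), -1)) = Add(-2, Rational(-1, 3)) = Rational(-7, 3))
Mul(-352, Function('P')(6)) = Mul(-352, Rational(-7, 3)) = Rational(2464, 3)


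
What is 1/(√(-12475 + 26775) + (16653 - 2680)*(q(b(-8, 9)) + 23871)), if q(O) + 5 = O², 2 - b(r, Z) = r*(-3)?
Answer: 6804851/2315299856609764 - √143/11576499283048820 ≈ 2.9391e-9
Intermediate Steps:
b(r, Z) = 2 + 3*r (b(r, Z) = 2 - r*(-3) = 2 - (-3)*r = 2 + 3*r)
q(O) = -5 + O²
1/(√(-12475 + 26775) + (16653 - 2680)*(q(b(-8, 9)) + 23871)) = 1/(√(-12475 + 26775) + (16653 - 2680)*((-5 + (2 + 3*(-8))²) + 23871)) = 1/(√14300 + 13973*((-5 + (2 - 24)²) + 23871)) = 1/(10*√143 + 13973*((-5 + (-22)²) + 23871)) = 1/(10*√143 + 13973*((-5 + 484) + 23871)) = 1/(10*√143 + 13973*(479 + 23871)) = 1/(10*√143 + 13973*24350) = 1/(10*√143 + 340242550) = 1/(340242550 + 10*√143)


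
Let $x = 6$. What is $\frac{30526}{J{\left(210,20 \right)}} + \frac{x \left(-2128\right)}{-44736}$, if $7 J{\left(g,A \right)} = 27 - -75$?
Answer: $\frac{49794689}{23766} \approx 2095.2$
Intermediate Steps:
$J{\left(g,A \right)} = \frac{102}{7}$ ($J{\left(g,A \right)} = \frac{27 - -75}{7} = \frac{27 + 75}{7} = \frac{1}{7} \cdot 102 = \frac{102}{7}$)
$\frac{30526}{J{\left(210,20 \right)}} + \frac{x \left(-2128\right)}{-44736} = \frac{30526}{\frac{102}{7}} + \frac{6 \left(-2128\right)}{-44736} = 30526 \cdot \frac{7}{102} - - \frac{133}{466} = \frac{106841}{51} + \frac{133}{466} = \frac{49794689}{23766}$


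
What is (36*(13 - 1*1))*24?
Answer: 10368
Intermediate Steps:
(36*(13 - 1*1))*24 = (36*(13 - 1))*24 = (36*12)*24 = 432*24 = 10368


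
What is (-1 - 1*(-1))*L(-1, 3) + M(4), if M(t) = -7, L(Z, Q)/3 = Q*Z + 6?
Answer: -7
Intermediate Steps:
L(Z, Q) = 18 + 3*Q*Z (L(Z, Q) = 3*(Q*Z + 6) = 3*(6 + Q*Z) = 18 + 3*Q*Z)
(-1 - 1*(-1))*L(-1, 3) + M(4) = (-1 - 1*(-1))*(18 + 3*3*(-1)) - 7 = (-1 + 1)*(18 - 9) - 7 = 0*9 - 7 = 0 - 7 = -7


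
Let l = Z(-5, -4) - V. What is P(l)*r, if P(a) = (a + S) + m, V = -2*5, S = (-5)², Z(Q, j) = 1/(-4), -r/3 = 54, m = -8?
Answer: -8667/2 ≈ -4333.5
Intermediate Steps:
r = -162 (r = -3*54 = -162)
Z(Q, j) = -¼
S = 25
V = -10
l = 39/4 (l = -¼ - 1*(-10) = -¼ + 10 = 39/4 ≈ 9.7500)
P(a) = 17 + a (P(a) = (a + 25) - 8 = (25 + a) - 8 = 17 + a)
P(l)*r = (17 + 39/4)*(-162) = (107/4)*(-162) = -8667/2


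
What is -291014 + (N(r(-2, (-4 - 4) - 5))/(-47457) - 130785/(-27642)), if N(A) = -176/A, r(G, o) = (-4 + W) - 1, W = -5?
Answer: -636246366277117/2186343990 ≈ -2.9101e+5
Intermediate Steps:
r(G, o) = -10 (r(G, o) = (-4 - 5) - 1 = -9 - 1 = -10)
-291014 + (N(r(-2, (-4 - 4) - 5))/(-47457) - 130785/(-27642)) = -291014 + (-176/(-10)/(-47457) - 130785/(-27642)) = -291014 + (-176*(-⅒)*(-1/47457) - 130785*(-1/27642)) = -291014 + ((88/5)*(-1/47457) + 43595/9214) = -291014 + (-88/237285 + 43595/9214) = -291014 + 10343628743/2186343990 = -636246366277117/2186343990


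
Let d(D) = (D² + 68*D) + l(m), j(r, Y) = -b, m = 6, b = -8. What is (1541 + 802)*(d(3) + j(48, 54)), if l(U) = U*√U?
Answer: 517803 + 14058*√6 ≈ 5.5224e+5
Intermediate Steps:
l(U) = U^(3/2)
j(r, Y) = 8 (j(r, Y) = -1*(-8) = 8)
d(D) = D² + 6*√6 + 68*D (d(D) = (D² + 68*D) + 6^(3/2) = (D² + 68*D) + 6*√6 = D² + 6*√6 + 68*D)
(1541 + 802)*(d(3) + j(48, 54)) = (1541 + 802)*((3² + 6*√6 + 68*3) + 8) = 2343*((9 + 6*√6 + 204) + 8) = 2343*((213 + 6*√6) + 8) = 2343*(221 + 6*√6) = 517803 + 14058*√6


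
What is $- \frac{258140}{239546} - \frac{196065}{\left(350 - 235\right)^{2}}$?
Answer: $- \frac{5038048799}{316799585} \approx -15.903$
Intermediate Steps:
$- \frac{258140}{239546} - \frac{196065}{\left(350 - 235\right)^{2}} = \left(-258140\right) \frac{1}{239546} - \frac{196065}{115^{2}} = - \frac{129070}{119773} - \frac{196065}{13225} = - \frac{129070}{119773} - \frac{39213}{2645} = - \frac{5038048799}{316799585}$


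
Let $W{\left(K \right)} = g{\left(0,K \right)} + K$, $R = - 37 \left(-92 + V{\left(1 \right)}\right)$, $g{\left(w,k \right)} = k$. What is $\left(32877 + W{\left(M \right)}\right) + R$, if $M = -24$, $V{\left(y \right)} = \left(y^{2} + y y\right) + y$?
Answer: $36122$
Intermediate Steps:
$V{\left(y \right)} = y + 2 y^{2}$ ($V{\left(y \right)} = \left(y^{2} + y^{2}\right) + y = 2 y^{2} + y = y + 2 y^{2}$)
$R = 3293$ ($R = - 37 \left(-92 + 1 \left(1 + 2 \cdot 1\right)\right) = - 37 \left(-92 + 1 \left(1 + 2\right)\right) = - 37 \left(-92 + 1 \cdot 3\right) = - 37 \left(-92 + 3\right) = \left(-37\right) \left(-89\right) = 3293$)
$W{\left(K \right)} = 2 K$ ($W{\left(K \right)} = K + K = 2 K$)
$\left(32877 + W{\left(M \right)}\right) + R = \left(32877 + 2 \left(-24\right)\right) + 3293 = \left(32877 - 48\right) + 3293 = 32829 + 3293 = 36122$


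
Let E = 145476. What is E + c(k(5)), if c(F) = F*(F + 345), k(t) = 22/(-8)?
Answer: 2312557/16 ≈ 1.4453e+5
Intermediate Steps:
k(t) = -11/4 (k(t) = 22*(-1/8) = -11/4)
c(F) = F*(345 + F)
E + c(k(5)) = 145476 - 11*(345 - 11/4)/4 = 145476 - 11/4*1369/4 = 145476 - 15059/16 = 2312557/16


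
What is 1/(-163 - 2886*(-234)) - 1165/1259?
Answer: -831186631/898253694 ≈ -0.92534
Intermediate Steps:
1/(-163 - 2886*(-234)) - 1165/1259 = -1/234/(-3049) - 1165*1/1259 = -1/3049*(-1/234) - 1165/1259 = 1/713466 - 1165/1259 = -831186631/898253694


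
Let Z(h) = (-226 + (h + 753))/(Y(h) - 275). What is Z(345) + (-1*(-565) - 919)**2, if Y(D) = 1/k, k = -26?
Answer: 896112044/7151 ≈ 1.2531e+5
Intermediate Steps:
Y(D) = -1/26 (Y(D) = 1/(-26) = -1/26)
Z(h) = -13702/7151 - 26*h/7151 (Z(h) = (-226 + (h + 753))/(-1/26 - 275) = (-226 + (753 + h))/(-7151/26) = (527 + h)*(-26/7151) = -13702/7151 - 26*h/7151)
Z(345) + (-1*(-565) - 919)**2 = (-13702/7151 - 26/7151*345) + (-1*(-565) - 919)**2 = (-13702/7151 - 8970/7151) + (565 - 919)**2 = -22672/7151 + (-354)**2 = -22672/7151 + 125316 = 896112044/7151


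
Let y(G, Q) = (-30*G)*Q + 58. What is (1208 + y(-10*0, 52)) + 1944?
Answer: 3210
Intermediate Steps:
y(G, Q) = 58 - 30*G*Q (y(G, Q) = -30*G*Q + 58 = 58 - 30*G*Q)
(1208 + y(-10*0, 52)) + 1944 = (1208 + (58 - 30*(-10*0)*52)) + 1944 = (1208 + (58 - 30*0*52)) + 1944 = (1208 + (58 + 0)) + 1944 = (1208 + 58) + 1944 = 1266 + 1944 = 3210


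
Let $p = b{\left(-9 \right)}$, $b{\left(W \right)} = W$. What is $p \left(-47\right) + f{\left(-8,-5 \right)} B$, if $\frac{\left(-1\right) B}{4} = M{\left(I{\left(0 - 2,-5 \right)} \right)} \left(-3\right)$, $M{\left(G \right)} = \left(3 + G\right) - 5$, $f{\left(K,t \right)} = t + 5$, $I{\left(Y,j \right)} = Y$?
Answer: $423$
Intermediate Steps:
$f{\left(K,t \right)} = 5 + t$
$p = -9$
$M{\left(G \right)} = -2 + G$
$B = -48$ ($B = - 4 \left(-2 + \left(0 - 2\right)\right) \left(-3\right) = - 4 \left(-2 - 2\right) \left(-3\right) = - 4 \left(\left(-4\right) \left(-3\right)\right) = \left(-4\right) 12 = -48$)
$p \left(-47\right) + f{\left(-8,-5 \right)} B = \left(-9\right) \left(-47\right) + \left(5 - 5\right) \left(-48\right) = 423 + 0 \left(-48\right) = 423 + 0 = 423$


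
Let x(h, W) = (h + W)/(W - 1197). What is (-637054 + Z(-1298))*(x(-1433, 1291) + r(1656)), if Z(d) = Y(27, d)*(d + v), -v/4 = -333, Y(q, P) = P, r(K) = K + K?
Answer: -105987773298/47 ≈ -2.2551e+9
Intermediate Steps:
r(K) = 2*K
v = 1332 (v = -4*(-333) = 1332)
x(h, W) = (W + h)/(-1197 + W)
Z(d) = d*(1332 + d) (Z(d) = d*(d + 1332) = d*(1332 + d))
(-637054 + Z(-1298))*(x(-1433, 1291) + r(1656)) = (-637054 - 1298*(1332 - 1298))*((1291 - 1433)/(-1197 + 1291) + 2*1656) = (-637054 - 1298*34)*(-142/94 + 3312) = (-637054 - 44132)*((1/94)*(-142) + 3312) = -681186*(-71/47 + 3312) = -681186*155593/47 = -105987773298/47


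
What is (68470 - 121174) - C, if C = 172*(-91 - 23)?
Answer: -33096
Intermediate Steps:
C = -19608 (C = 172*(-114) = -19608)
(68470 - 121174) - C = (68470 - 121174) - 1*(-19608) = -52704 + 19608 = -33096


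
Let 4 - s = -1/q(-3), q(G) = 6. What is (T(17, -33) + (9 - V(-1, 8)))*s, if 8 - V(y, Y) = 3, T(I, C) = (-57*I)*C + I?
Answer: 133325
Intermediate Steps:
T(I, C) = I - 57*C*I (T(I, C) = -57*C*I + I = I - 57*C*I)
V(y, Y) = 5 (V(y, Y) = 8 - 1*3 = 8 - 3 = 5)
s = 25/6 (s = 4 - (-1)/6 = 4 - 1*(-1/6) = 4 + 1/6 = 25/6 ≈ 4.1667)
(T(17, -33) + (9 - V(-1, 8)))*s = (17*(1 - 57*(-33)) + (9 - 1*5))*(25/6) = (17*(1 + 1881) + (9 - 5))*(25/6) = (17*1882 + 4)*(25/6) = (31994 + 4)*(25/6) = 31998*(25/6) = 133325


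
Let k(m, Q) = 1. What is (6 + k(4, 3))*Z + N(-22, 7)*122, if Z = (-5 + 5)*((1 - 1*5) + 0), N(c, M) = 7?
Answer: 854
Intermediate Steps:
Z = 0 (Z = 0*((1 - 5) + 0) = 0*(-4 + 0) = 0*(-4) = 0)
(6 + k(4, 3))*Z + N(-22, 7)*122 = (6 + 1)*0 + 7*122 = 7*0 + 854 = 0 + 854 = 854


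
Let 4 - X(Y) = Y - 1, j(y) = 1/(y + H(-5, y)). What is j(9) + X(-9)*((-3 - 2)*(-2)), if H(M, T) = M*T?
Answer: 5039/36 ≈ 139.97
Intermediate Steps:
j(y) = -1/(4*y) (j(y) = 1/(y - 5*y) = 1/(-4*y) = -1/(4*y))
X(Y) = 5 - Y (X(Y) = 4 - (Y - 1) = 4 - (-1 + Y) = 4 + (1 - Y) = 5 - Y)
j(9) + X(-9)*((-3 - 2)*(-2)) = -¼/9 + (5 - 1*(-9))*((-3 - 2)*(-2)) = -¼*⅑ + (5 + 9)*(-5*(-2)) = -1/36 + 14*10 = -1/36 + 140 = 5039/36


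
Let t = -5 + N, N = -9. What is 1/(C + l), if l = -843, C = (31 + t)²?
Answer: -1/554 ≈ -0.0018051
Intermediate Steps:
t = -14 (t = -5 - 9 = -14)
C = 289 (C = (31 - 14)² = 17² = 289)
1/(C + l) = 1/(289 - 843) = 1/(-554) = -1/554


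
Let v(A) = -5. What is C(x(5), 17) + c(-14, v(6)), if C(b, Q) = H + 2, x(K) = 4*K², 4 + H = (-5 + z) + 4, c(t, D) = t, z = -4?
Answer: -21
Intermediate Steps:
H = -9 (H = -4 + ((-5 - 4) + 4) = -4 + (-9 + 4) = -4 - 5 = -9)
C(b, Q) = -7 (C(b, Q) = -9 + 2 = -7)
C(x(5), 17) + c(-14, v(6)) = -7 - 14 = -21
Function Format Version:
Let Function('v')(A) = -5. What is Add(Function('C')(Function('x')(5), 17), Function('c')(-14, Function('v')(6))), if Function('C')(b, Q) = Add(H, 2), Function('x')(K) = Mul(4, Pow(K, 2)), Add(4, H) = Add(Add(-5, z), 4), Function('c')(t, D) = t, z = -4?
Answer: -21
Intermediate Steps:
H = -9 (H = Add(-4, Add(Add(-5, -4), 4)) = Add(-4, Add(-9, 4)) = Add(-4, -5) = -9)
Function('C')(b, Q) = -7 (Function('C')(b, Q) = Add(-9, 2) = -7)
Add(Function('C')(Function('x')(5), 17), Function('c')(-14, Function('v')(6))) = Add(-7, -14) = -21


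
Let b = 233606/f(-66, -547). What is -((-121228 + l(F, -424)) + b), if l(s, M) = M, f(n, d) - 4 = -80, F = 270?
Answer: 4739579/38 ≈ 1.2473e+5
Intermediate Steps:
f(n, d) = -76 (f(n, d) = 4 - 80 = -76)
b = -116803/38 (b = 233606/(-76) = 233606*(-1/76) = -116803/38 ≈ -3073.8)
-((-121228 + l(F, -424)) + b) = -((-121228 - 424) - 116803/38) = -(-121652 - 116803/38) = -1*(-4739579/38) = 4739579/38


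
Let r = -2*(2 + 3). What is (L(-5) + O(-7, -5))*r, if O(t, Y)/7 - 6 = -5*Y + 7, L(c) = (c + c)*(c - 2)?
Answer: -3360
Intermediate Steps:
L(c) = 2*c*(-2 + c) (L(c) = (2*c)*(-2 + c) = 2*c*(-2 + c))
r = -10 (r = -2*5 = -10)
O(t, Y) = 91 - 35*Y (O(t, Y) = 42 + 7*(-5*Y + 7) = 42 + 7*(7 - 5*Y) = 42 + (49 - 35*Y) = 91 - 35*Y)
(L(-5) + O(-7, -5))*r = (2*(-5)*(-2 - 5) + (91 - 35*(-5)))*(-10) = (2*(-5)*(-7) + (91 + 175))*(-10) = (70 + 266)*(-10) = 336*(-10) = -3360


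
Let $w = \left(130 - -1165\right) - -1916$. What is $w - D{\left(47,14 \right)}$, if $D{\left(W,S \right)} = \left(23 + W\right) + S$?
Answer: $3127$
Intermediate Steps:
$D{\left(W,S \right)} = 23 + S + W$
$w = 3211$ ($w = \left(130 + 1165\right) + 1916 = 1295 + 1916 = 3211$)
$w - D{\left(47,14 \right)} = 3211 - \left(23 + 14 + 47\right) = 3211 - 84 = 3127$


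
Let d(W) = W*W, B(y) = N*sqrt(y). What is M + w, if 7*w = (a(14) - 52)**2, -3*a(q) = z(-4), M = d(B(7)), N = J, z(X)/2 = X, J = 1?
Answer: 22345/63 ≈ 354.68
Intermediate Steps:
z(X) = 2*X
N = 1
B(y) = sqrt(y) (B(y) = 1*sqrt(y) = sqrt(y))
d(W) = W**2
M = 7 (M = (sqrt(7))**2 = 7)
a(q) = 8/3 (a(q) = -2*(-4)/3 = -1/3*(-8) = 8/3)
w = 21904/63 (w = (8/3 - 52)**2/7 = (-148/3)**2/7 = (1/7)*(21904/9) = 21904/63 ≈ 347.68)
M + w = 7 + 21904/63 = 22345/63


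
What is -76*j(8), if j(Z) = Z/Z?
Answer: -76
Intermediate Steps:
j(Z) = 1
-76*j(8) = -76*1 = -76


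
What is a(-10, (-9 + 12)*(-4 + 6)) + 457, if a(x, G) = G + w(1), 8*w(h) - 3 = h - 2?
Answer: 1853/4 ≈ 463.25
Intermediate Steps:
w(h) = ⅛ + h/8 (w(h) = 3/8 + (h - 2)/8 = 3/8 + (-2 + h)/8 = 3/8 + (-¼ + h/8) = ⅛ + h/8)
a(x, G) = ¼ + G (a(x, G) = G + (⅛ + (⅛)*1) = G + (⅛ + ⅛) = G + ¼ = ¼ + G)
a(-10, (-9 + 12)*(-4 + 6)) + 457 = (¼ + (-9 + 12)*(-4 + 6)) + 457 = (¼ + 3*2) + 457 = (¼ + 6) + 457 = 25/4 + 457 = 1853/4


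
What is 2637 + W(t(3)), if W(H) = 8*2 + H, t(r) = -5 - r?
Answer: 2645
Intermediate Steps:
W(H) = 16 + H
2637 + W(t(3)) = 2637 + (16 + (-5 - 1*3)) = 2637 + (16 + (-5 - 3)) = 2637 + (16 - 8) = 2637 + 8 = 2645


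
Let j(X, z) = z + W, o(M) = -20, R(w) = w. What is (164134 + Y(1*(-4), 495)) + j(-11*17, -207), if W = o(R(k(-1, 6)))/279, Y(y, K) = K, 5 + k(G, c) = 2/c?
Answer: 45873718/279 ≈ 1.6442e+5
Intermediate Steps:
k(G, c) = -5 + 2/c
W = -20/279 ≈ -0.071685
j(X, z) = -20/279 + z (j(X, z) = z - 20/279 = -20/279 + z)
(164134 + Y(1*(-4), 495)) + j(-11*17, -207) = (164134 + 495) + (-20/279 - 207) = 164629 - 57773/279 = 45873718/279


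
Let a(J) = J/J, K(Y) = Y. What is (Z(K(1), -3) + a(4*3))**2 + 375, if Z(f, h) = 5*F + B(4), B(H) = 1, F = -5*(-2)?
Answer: 3079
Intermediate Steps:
F = 10
a(J) = 1
Z(f, h) = 51 (Z(f, h) = 5*10 + 1 = 50 + 1 = 51)
(Z(K(1), -3) + a(4*3))**2 + 375 = (51 + 1)**2 + 375 = 52**2 + 375 = 2704 + 375 = 3079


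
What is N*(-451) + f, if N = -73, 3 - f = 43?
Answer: 32883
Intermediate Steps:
f = -40 (f = 3 - 1*43 = 3 - 43 = -40)
N*(-451) + f = -73*(-451) - 40 = 32923 - 40 = 32883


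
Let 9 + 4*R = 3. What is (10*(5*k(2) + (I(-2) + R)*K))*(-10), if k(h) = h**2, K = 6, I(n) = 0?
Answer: -1100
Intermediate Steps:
R = -3/2 (R = -9/4 + (1/4)*3 = -9/4 + 3/4 = -3/2 ≈ -1.5000)
(10*(5*k(2) + (I(-2) + R)*K))*(-10) = (10*(5*2**2 + (0 - 3/2)*6))*(-10) = (10*(5*4 - 3/2*6))*(-10) = (10*(20 - 9))*(-10) = (10*11)*(-10) = 110*(-10) = -1100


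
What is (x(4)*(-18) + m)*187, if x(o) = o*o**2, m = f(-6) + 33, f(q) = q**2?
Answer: -202521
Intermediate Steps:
m = 69 (m = (-6)**2 + 33 = 36 + 33 = 69)
x(o) = o**3
(x(4)*(-18) + m)*187 = (4**3*(-18) + 69)*187 = (64*(-18) + 69)*187 = (-1152 + 69)*187 = -1083*187 = -202521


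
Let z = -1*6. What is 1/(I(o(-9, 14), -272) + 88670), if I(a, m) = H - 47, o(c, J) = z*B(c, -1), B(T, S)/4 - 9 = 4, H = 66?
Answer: 1/88689 ≈ 1.1275e-5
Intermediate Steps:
B(T, S) = 52 (B(T, S) = 36 + 4*4 = 36 + 16 = 52)
z = -6
o(c, J) = -312 (o(c, J) = -6*52 = -312)
I(a, m) = 19 (I(a, m) = 66 - 47 = 19)
1/(I(o(-9, 14), -272) + 88670) = 1/(19 + 88670) = 1/88689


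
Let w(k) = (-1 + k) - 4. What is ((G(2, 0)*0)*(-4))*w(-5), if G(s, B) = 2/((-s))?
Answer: 0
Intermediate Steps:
w(k) = -5 + k
G(s, B) = -2/s (G(s, B) = 2*(-1/s) = -2/s)
((G(2, 0)*0)*(-4))*w(-5) = ((-2/2*0)*(-4))*(-5 - 5) = ((-2*½*0)*(-4))*(-10) = (-1*0*(-4))*(-10) = (0*(-4))*(-10) = 0*(-10) = 0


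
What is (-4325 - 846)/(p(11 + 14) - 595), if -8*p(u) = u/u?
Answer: 41368/4761 ≈ 8.6889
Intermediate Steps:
p(u) = -1/8 (p(u) = -u/(8*u) = -1/8*1 = -1/8)
(-4325 - 846)/(p(11 + 14) - 595) = (-4325 - 846)/(-1/8 - 595) = -5171/(-4761/8) = -5171*(-8/4761) = 41368/4761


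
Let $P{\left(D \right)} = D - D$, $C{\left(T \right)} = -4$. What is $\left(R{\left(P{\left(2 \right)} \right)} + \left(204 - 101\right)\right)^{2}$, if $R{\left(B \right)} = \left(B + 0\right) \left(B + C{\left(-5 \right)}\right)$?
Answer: $10609$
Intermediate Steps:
$P{\left(D \right)} = 0$
$R{\left(B \right)} = B \left(-4 + B\right)$ ($R{\left(B \right)} = \left(B + 0\right) \left(B - 4\right) = B \left(-4 + B\right)$)
$\left(R{\left(P{\left(2 \right)} \right)} + \left(204 - 101\right)\right)^{2} = \left(0 \left(-4 + 0\right) + \left(204 - 101\right)\right)^{2} = \left(0 \left(-4\right) + \left(204 - 101\right)\right)^{2} = \left(0 + 103\right)^{2} = 103^{2} = 10609$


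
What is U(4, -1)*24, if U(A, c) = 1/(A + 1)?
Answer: 24/5 ≈ 4.8000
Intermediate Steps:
U(A, c) = 1/(1 + A)
U(4, -1)*24 = 24/(1 + 4) = 24/5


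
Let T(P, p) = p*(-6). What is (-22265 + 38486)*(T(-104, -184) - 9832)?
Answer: -141576888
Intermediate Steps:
T(P, p) = -6*p
(-22265 + 38486)*(T(-104, -184) - 9832) = (-22265 + 38486)*(-6*(-184) - 9832) = 16221*(1104 - 9832) = 16221*(-8728) = -141576888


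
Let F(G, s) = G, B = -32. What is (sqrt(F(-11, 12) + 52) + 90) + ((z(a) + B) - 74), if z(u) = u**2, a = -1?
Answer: -15 + sqrt(41) ≈ -8.5969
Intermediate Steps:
(sqrt(F(-11, 12) + 52) + 90) + ((z(a) + B) - 74) = (sqrt(-11 + 52) + 90) + (((-1)**2 - 32) - 74) = (sqrt(41) + 90) + ((1 - 32) - 74) = (90 + sqrt(41)) + (-31 - 74) = (90 + sqrt(41)) - 105 = -15 + sqrt(41)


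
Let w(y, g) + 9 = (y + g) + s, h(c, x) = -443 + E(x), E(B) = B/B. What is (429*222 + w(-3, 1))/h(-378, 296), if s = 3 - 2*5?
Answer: -47610/221 ≈ -215.43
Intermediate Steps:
E(B) = 1
h(c, x) = -442 (h(c, x) = -443 + 1 = -442)
s = -7 (s = 3 - 10 = -7)
w(y, g) = -16 + g + y (w(y, g) = -9 + ((y + g) - 7) = -9 + ((g + y) - 7) = -9 + (-7 + g + y) = -16 + g + y)
(429*222 + w(-3, 1))/h(-378, 296) = (429*222 + (-16 + 1 - 3))/(-442) = (95238 - 18)*(-1/442) = 95220*(-1/442) = -47610/221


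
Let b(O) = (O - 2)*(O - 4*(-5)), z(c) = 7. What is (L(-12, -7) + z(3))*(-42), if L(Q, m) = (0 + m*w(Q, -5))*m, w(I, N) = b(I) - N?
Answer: 219912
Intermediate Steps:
b(O) = (-2 + O)*(20 + O) (b(O) = (-2 + O)*(O + 20) = (-2 + O)*(20 + O))
w(I, N) = -40 + I² - N + 18*I (w(I, N) = (-40 + I² + 18*I) - N = -40 + I² - N + 18*I)
L(Q, m) = m²*(-35 + Q² + 18*Q) (L(Q, m) = (0 + m*(-40 + Q² - 1*(-5) + 18*Q))*m = (0 + m*(-40 + Q² + 5 + 18*Q))*m = (0 + m*(-35 + Q² + 18*Q))*m = (m*(-35 + Q² + 18*Q))*m = m²*(-35 + Q² + 18*Q))
(L(-12, -7) + z(3))*(-42) = ((-7)²*(-35 + (-12)² + 18*(-12)) + 7)*(-42) = (49*(-35 + 144 - 216) + 7)*(-42) = (49*(-107) + 7)*(-42) = (-5243 + 7)*(-42) = -5236*(-42) = 219912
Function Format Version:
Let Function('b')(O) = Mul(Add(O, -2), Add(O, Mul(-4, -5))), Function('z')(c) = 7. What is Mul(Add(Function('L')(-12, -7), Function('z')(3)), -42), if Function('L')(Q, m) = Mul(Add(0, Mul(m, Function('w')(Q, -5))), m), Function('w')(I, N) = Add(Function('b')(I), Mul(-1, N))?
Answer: 219912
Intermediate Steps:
Function('b')(O) = Mul(Add(-2, O), Add(20, O)) (Function('b')(O) = Mul(Add(-2, O), Add(O, 20)) = Mul(Add(-2, O), Add(20, O)))
Function('w')(I, N) = Add(-40, Pow(I, 2), Mul(-1, N), Mul(18, I)) (Function('w')(I, N) = Add(Add(-40, Pow(I, 2), Mul(18, I)), Mul(-1, N)) = Add(-40, Pow(I, 2), Mul(-1, N), Mul(18, I)))
Function('L')(Q, m) = Mul(Pow(m, 2), Add(-35, Pow(Q, 2), Mul(18, Q))) (Function('L')(Q, m) = Mul(Add(0, Mul(m, Add(-40, Pow(Q, 2), Mul(-1, -5), Mul(18, Q)))), m) = Mul(Add(0, Mul(m, Add(-40, Pow(Q, 2), 5, Mul(18, Q)))), m) = Mul(Add(0, Mul(m, Add(-35, Pow(Q, 2), Mul(18, Q)))), m) = Mul(Mul(m, Add(-35, Pow(Q, 2), Mul(18, Q))), m) = Mul(Pow(m, 2), Add(-35, Pow(Q, 2), Mul(18, Q))))
Mul(Add(Function('L')(-12, -7), Function('z')(3)), -42) = Mul(Add(Mul(Pow(-7, 2), Add(-35, Pow(-12, 2), Mul(18, -12))), 7), -42) = Mul(Add(Mul(49, Add(-35, 144, -216)), 7), -42) = Mul(Add(Mul(49, -107), 7), -42) = Mul(Add(-5243, 7), -42) = Mul(-5236, -42) = 219912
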